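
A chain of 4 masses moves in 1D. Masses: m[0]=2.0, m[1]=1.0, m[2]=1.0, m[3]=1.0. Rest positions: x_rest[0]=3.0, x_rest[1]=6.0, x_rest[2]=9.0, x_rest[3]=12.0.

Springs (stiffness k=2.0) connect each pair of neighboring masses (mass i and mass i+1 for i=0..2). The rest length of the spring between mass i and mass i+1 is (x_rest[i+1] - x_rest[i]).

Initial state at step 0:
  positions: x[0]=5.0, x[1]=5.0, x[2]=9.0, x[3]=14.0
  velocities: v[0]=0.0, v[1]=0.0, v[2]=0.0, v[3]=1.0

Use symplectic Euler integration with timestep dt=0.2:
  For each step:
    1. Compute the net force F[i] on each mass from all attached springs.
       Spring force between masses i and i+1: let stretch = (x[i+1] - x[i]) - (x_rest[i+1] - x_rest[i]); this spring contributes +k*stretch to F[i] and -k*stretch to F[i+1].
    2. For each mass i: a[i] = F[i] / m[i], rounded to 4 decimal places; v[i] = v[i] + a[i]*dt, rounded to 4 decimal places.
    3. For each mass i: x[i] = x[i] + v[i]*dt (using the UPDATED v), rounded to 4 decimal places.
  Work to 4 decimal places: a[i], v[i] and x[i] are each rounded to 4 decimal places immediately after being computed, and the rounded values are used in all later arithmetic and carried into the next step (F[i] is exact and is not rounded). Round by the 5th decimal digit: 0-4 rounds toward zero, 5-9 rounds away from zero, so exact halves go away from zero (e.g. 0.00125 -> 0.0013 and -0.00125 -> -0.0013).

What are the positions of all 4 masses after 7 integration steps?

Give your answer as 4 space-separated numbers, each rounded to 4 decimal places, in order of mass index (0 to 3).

Step 0: x=[5.0000 5.0000 9.0000 14.0000] v=[0.0000 0.0000 0.0000 1.0000]
Step 1: x=[4.8800 5.3200 9.0800 14.0400] v=[-0.6000 1.6000 0.4000 0.2000]
Step 2: x=[4.6576 5.9056 9.2560 13.9232] v=[-1.1120 2.9280 0.8800 -0.5840]
Step 3: x=[4.3651 6.6594 9.5373 13.6730] v=[-1.4624 3.7690 1.4067 -1.2509]
Step 4: x=[4.0444 7.4599 9.9193 13.3320] v=[-1.6035 4.0024 1.9098 -1.7052]
Step 5: x=[3.7403 8.1839 10.3775 12.9579] v=[-1.5204 3.6200 2.2911 -1.8703]
Step 6: x=[3.4940 8.7279 10.8667 12.6174] v=[-1.2317 2.7200 2.4458 -1.7025]
Step 7: x=[3.3370 9.0243 11.3248 12.3768] v=[-0.7849 1.4820 2.2906 -1.2028]

Answer: 3.3370 9.0243 11.3248 12.3768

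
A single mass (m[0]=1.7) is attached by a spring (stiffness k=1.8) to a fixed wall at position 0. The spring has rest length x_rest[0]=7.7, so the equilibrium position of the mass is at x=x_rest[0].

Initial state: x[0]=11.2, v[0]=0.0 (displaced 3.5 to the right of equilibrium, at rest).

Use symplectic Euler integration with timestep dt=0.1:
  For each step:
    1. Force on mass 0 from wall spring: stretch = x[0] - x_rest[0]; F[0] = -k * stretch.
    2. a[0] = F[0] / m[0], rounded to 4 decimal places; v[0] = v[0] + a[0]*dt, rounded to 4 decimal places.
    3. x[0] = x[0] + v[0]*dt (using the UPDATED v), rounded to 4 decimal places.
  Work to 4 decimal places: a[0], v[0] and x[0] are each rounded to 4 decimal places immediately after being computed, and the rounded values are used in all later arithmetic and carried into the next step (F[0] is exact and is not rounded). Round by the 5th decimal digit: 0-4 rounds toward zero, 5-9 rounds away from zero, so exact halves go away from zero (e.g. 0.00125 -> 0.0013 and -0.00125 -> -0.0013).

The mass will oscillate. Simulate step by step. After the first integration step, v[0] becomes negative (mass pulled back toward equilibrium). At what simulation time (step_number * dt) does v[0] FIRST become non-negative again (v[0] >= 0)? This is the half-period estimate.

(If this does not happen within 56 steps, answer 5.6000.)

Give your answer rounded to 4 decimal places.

Answer: 3.1000

Derivation:
Step 0: x=[11.2000] v=[0.0000]
Step 1: x=[11.1629] v=[-0.3706]
Step 2: x=[11.0892] v=[-0.7373]
Step 3: x=[10.9796] v=[-1.0962]
Step 4: x=[10.8353] v=[-1.4435]
Step 5: x=[10.6578] v=[-1.7755]
Step 6: x=[10.4489] v=[-2.0887]
Step 7: x=[10.2109] v=[-2.3798]
Step 8: x=[9.9463] v=[-2.6457]
Step 9: x=[9.6580] v=[-2.8835]
Step 10: x=[9.3489] v=[-3.0908]
Step 11: x=[9.0224] v=[-3.2654]
Step 12: x=[8.6819] v=[-3.4054]
Step 13: x=[8.3310] v=[-3.5094]
Step 14: x=[7.9734] v=[-3.5762]
Step 15: x=[7.6129] v=[-3.6052]
Step 16: x=[7.2533] v=[-3.5960]
Step 17: x=[6.8984] v=[-3.5487]
Step 18: x=[6.5520] v=[-3.4638]
Step 19: x=[6.2178] v=[-3.3423]
Step 20: x=[5.8993] v=[-3.1854]
Step 21: x=[5.5998] v=[-2.9947]
Step 22: x=[5.3226] v=[-2.7723]
Step 23: x=[5.0705] v=[-2.5206]
Step 24: x=[4.8463] v=[-2.2422]
Step 25: x=[4.6523] v=[-1.9400]
Step 26: x=[4.4906] v=[-1.6173]
Step 27: x=[4.3629] v=[-1.2775]
Step 28: x=[4.2705] v=[-0.9242]
Step 29: x=[4.2144] v=[-0.5611]
Step 30: x=[4.1952] v=[-0.1920]
Step 31: x=[4.2131] v=[0.1791]
First v>=0 after going negative at step 31, time=3.1000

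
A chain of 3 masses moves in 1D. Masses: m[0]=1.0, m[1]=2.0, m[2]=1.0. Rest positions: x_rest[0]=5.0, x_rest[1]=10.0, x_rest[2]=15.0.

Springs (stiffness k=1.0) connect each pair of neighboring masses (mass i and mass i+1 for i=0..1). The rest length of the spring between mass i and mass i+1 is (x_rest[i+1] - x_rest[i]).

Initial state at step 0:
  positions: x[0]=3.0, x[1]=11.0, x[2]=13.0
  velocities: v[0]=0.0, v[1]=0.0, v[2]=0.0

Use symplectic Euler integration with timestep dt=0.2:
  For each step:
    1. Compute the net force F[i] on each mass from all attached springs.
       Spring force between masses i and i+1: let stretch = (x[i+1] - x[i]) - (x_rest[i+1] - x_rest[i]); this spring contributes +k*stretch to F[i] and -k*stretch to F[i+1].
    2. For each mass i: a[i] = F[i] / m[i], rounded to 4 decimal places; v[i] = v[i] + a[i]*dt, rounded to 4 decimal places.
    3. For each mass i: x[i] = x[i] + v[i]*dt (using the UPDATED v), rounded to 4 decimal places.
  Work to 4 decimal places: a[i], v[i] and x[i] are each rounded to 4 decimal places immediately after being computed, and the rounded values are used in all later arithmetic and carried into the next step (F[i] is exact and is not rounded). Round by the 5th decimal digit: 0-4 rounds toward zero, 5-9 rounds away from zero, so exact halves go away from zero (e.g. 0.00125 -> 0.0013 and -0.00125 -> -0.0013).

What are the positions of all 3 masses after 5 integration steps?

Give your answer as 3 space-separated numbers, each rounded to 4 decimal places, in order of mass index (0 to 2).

Answer: 4.4849 9.5151 14.4849

Derivation:
Step 0: x=[3.0000 11.0000 13.0000] v=[0.0000 0.0000 0.0000]
Step 1: x=[3.1200 10.8800 13.1200] v=[0.6000 -0.6000 0.6000]
Step 2: x=[3.3504 10.6496 13.3504] v=[1.1520 -1.1520 1.1520]
Step 3: x=[3.6728 10.3272 13.6728] v=[1.6118 -1.6118 1.6118]
Step 4: x=[4.0613 9.9387 14.0613] v=[1.9427 -1.9427 1.9427]
Step 5: x=[4.4849 9.5151 14.4849] v=[2.1182 -2.1182 2.1182]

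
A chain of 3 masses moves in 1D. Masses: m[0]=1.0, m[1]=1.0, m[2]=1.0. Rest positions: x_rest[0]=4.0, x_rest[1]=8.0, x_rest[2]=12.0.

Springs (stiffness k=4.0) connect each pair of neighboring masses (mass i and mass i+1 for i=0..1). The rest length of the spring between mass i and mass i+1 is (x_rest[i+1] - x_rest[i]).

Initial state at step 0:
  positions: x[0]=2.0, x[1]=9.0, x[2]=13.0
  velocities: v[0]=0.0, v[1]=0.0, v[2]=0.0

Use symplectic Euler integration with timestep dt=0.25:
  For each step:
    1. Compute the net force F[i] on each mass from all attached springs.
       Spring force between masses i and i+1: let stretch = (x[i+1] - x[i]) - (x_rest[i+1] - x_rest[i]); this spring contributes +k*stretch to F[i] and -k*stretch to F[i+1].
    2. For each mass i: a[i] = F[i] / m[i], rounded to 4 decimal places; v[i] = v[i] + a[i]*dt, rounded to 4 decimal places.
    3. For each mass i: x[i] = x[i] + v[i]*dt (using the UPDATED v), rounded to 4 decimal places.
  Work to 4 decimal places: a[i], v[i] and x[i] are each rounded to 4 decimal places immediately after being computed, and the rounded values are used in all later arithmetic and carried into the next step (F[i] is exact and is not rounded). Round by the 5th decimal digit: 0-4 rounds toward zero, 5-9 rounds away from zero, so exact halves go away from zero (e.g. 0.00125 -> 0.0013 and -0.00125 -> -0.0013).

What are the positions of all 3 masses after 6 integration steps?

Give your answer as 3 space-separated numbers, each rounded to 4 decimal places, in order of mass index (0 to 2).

Step 0: x=[2.0000 9.0000 13.0000] v=[0.0000 0.0000 0.0000]
Step 1: x=[2.7500 8.2500 13.0000] v=[3.0000 -3.0000 0.0000]
Step 2: x=[3.8750 7.3125 12.8125] v=[4.5000 -3.7500 -0.7500]
Step 3: x=[4.8594 6.8906 12.2500] v=[3.9375 -1.6875 -2.2500]
Step 4: x=[5.3516 7.3008 11.3477] v=[1.9687 1.6407 -3.6094]
Step 5: x=[5.3311 8.2354 10.4336] v=[-0.0821 3.7384 -3.6563]
Step 6: x=[5.0367 8.9935 9.9700] v=[-1.1778 3.0323 -1.8545]

Answer: 5.0367 8.9935 9.9700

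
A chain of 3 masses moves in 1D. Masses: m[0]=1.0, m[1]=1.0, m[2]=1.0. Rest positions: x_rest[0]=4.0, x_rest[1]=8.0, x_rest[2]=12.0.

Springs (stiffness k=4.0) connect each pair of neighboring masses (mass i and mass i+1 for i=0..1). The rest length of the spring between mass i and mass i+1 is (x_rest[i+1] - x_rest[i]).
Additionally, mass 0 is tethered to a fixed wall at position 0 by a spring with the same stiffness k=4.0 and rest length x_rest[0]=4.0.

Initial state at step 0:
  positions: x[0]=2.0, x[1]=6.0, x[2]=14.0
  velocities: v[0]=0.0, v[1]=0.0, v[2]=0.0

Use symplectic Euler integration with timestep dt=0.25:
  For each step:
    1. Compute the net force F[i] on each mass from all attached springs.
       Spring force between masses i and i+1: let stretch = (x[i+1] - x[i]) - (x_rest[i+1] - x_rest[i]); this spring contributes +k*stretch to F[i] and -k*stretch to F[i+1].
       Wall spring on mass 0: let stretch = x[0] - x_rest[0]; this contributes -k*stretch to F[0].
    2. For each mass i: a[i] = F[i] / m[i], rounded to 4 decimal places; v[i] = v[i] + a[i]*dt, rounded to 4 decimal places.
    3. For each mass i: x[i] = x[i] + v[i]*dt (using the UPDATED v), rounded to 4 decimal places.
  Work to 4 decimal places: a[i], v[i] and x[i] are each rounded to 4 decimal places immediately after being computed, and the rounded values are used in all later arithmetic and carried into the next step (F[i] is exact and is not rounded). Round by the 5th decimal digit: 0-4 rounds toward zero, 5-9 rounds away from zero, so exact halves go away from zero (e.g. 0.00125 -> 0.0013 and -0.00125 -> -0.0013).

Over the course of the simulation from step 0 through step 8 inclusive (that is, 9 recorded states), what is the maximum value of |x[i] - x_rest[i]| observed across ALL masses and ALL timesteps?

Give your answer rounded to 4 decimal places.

Answer: 2.6367

Derivation:
Step 0: x=[2.0000 6.0000 14.0000] v=[0.0000 0.0000 0.0000]
Step 1: x=[2.5000 7.0000 13.0000] v=[2.0000 4.0000 -4.0000]
Step 2: x=[3.5000 8.3750 11.5000] v=[4.0000 5.5000 -6.0000]
Step 3: x=[4.8438 9.3125 10.2188] v=[5.3750 3.7500 -5.1250]
Step 4: x=[6.0938 9.3594 9.7110] v=[4.9999 0.1876 -2.0313]
Step 5: x=[6.6367 8.6778 10.1153] v=[2.1717 -2.7264 1.6171]
Step 6: x=[6.0307 7.8453 11.1602] v=[-2.4239 -3.3300 4.1796]
Step 7: x=[4.3707 7.3879 12.3764] v=[-6.6400 -1.8297 4.8647]
Step 8: x=[2.3723 7.4233 13.3455] v=[-7.9935 0.1416 3.8762]
Max displacement = 2.6367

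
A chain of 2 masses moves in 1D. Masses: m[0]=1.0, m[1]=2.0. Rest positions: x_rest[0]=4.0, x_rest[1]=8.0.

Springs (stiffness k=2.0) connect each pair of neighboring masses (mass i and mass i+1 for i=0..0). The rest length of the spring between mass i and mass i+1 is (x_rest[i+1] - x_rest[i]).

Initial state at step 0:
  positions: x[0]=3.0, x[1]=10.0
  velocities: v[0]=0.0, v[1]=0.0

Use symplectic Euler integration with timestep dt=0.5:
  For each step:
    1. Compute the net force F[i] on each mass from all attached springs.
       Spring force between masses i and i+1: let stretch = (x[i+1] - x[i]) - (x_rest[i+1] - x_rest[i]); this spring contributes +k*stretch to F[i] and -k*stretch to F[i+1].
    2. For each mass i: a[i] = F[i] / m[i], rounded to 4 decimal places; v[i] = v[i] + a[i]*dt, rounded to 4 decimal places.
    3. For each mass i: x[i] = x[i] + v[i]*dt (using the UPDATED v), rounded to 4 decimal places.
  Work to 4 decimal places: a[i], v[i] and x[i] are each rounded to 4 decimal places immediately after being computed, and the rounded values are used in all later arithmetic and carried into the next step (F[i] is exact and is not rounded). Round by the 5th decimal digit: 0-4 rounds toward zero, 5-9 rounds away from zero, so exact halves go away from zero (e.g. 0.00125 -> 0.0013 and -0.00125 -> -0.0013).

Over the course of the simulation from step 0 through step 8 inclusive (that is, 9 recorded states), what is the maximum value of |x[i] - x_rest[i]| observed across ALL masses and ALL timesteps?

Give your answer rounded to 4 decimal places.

Step 0: x=[3.0000 10.0000] v=[0.0000 0.0000]
Step 1: x=[4.5000 9.2500] v=[3.0000 -1.5000]
Step 2: x=[6.3750 8.3125] v=[3.7500 -1.8750]
Step 3: x=[7.2188 7.8906] v=[1.6875 -0.8438]
Step 4: x=[6.3985 8.3008] v=[-1.6407 0.8203]
Step 5: x=[4.5293 9.2354] v=[-3.7384 1.8692]
Step 6: x=[3.0132 9.9935] v=[-3.0323 1.5162]
Step 7: x=[2.9872 10.0066] v=[-0.0520 0.0261]
Step 8: x=[4.4709 9.2648] v=[2.9674 -1.4836]
Max displacement = 3.2188

Answer: 3.2188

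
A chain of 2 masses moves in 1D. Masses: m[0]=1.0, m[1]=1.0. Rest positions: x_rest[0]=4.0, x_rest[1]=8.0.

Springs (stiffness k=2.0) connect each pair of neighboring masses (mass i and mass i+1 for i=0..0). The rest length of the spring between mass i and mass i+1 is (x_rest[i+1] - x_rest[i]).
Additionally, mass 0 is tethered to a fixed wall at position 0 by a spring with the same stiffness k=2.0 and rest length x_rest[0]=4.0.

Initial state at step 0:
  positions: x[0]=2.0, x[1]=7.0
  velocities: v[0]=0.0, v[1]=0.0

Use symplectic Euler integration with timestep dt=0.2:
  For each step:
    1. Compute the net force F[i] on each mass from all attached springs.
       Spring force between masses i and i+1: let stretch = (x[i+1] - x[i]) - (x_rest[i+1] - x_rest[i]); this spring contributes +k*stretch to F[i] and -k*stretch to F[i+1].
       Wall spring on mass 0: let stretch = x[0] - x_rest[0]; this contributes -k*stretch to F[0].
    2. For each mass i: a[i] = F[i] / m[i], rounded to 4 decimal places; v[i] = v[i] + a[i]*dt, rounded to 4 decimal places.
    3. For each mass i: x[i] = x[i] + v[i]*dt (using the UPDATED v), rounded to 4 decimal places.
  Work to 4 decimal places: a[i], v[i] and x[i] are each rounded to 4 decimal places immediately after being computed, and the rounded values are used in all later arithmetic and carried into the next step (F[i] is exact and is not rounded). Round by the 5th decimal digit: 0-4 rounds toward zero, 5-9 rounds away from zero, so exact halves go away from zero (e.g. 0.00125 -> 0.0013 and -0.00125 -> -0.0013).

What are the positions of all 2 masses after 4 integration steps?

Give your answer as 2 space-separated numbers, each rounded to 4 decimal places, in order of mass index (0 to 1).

Step 0: x=[2.0000 7.0000] v=[0.0000 0.0000]
Step 1: x=[2.2400 6.9200] v=[1.2000 -0.4000]
Step 2: x=[2.6752 6.7856] v=[2.1760 -0.6720]
Step 3: x=[3.2252 6.6424] v=[2.7501 -0.7162]
Step 4: x=[3.7906 6.5458] v=[2.8269 -0.4831]

Answer: 3.7906 6.5458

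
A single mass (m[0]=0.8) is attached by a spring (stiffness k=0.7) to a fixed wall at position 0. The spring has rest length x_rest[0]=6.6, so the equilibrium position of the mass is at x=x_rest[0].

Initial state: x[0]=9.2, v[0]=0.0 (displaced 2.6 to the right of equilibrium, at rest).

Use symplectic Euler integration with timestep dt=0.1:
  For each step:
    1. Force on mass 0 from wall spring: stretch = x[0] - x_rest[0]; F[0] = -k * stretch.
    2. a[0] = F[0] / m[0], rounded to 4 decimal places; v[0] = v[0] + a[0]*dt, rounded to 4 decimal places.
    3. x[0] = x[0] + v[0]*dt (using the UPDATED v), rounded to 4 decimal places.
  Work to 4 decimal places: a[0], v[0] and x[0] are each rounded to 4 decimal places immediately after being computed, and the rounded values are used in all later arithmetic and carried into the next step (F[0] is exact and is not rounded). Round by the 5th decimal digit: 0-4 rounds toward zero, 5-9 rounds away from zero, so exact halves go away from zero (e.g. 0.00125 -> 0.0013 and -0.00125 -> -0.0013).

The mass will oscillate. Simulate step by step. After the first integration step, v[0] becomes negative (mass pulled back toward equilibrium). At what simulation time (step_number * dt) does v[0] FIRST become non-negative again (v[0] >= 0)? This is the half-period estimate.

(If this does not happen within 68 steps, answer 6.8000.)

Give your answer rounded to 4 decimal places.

Answer: 3.4000

Derivation:
Step 0: x=[9.2000] v=[0.0000]
Step 1: x=[9.1773] v=[-0.2275]
Step 2: x=[9.1320] v=[-0.4530]
Step 3: x=[9.0645] v=[-0.6746]
Step 4: x=[8.9755] v=[-0.8902]
Step 5: x=[8.8657] v=[-1.0981]
Step 6: x=[8.7361] v=[-1.2964]
Step 7: x=[8.5878] v=[-1.4833]
Step 8: x=[8.4221] v=[-1.6572]
Step 9: x=[8.2404] v=[-1.8166]
Step 10: x=[8.0444] v=[-1.9601]
Step 11: x=[7.8358] v=[-2.0865]
Step 12: x=[7.6163] v=[-2.1946]
Step 13: x=[7.3880] v=[-2.2835]
Step 14: x=[7.1528] v=[-2.3525]
Step 15: x=[6.9127] v=[-2.4009]
Step 16: x=[6.6699] v=[-2.4283]
Step 17: x=[6.4265] v=[-2.4344]
Step 18: x=[6.1846] v=[-2.4192]
Step 19: x=[5.9463] v=[-2.3829]
Step 20: x=[5.7137] v=[-2.3257]
Step 21: x=[5.4889] v=[-2.2482]
Step 22: x=[5.2738] v=[-2.1510]
Step 23: x=[5.0703] v=[-2.0350]
Step 24: x=[4.8802] v=[-1.9012]
Step 25: x=[4.7051] v=[-1.7507]
Step 26: x=[4.5466] v=[-1.5849]
Step 27: x=[4.4061] v=[-1.4052]
Step 28: x=[4.2848] v=[-1.2132]
Step 29: x=[4.1837] v=[-1.0106]
Step 30: x=[4.1038] v=[-0.7992]
Step 31: x=[4.0457] v=[-0.5808]
Step 32: x=[4.0100] v=[-0.3573]
Step 33: x=[3.9969] v=[-0.1307]
Step 34: x=[4.0066] v=[0.0971]
First v>=0 after going negative at step 34, time=3.4000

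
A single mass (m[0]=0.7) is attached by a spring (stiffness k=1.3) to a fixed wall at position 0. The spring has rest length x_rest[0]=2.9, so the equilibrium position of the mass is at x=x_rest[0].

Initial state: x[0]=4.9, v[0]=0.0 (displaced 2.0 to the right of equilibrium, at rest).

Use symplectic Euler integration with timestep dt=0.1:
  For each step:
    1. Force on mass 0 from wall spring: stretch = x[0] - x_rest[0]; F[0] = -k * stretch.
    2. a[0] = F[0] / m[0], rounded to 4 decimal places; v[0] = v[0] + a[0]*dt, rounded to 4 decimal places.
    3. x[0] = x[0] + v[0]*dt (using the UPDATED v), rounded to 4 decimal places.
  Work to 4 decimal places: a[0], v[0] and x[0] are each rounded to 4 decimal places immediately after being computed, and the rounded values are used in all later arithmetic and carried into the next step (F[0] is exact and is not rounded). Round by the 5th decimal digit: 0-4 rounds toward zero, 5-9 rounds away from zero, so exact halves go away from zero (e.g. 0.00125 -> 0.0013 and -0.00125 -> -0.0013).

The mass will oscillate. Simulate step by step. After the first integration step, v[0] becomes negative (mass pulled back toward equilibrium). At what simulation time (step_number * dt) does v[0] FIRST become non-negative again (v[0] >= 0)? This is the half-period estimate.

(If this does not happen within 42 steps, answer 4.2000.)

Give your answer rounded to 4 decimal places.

Step 0: x=[4.9000] v=[0.0000]
Step 1: x=[4.8629] v=[-0.3714]
Step 2: x=[4.7893] v=[-0.7359]
Step 3: x=[4.6806] v=[-1.0868]
Step 4: x=[4.5389] v=[-1.4175]
Step 5: x=[4.3667] v=[-1.7219]
Step 6: x=[4.1673] v=[-1.9943]
Step 7: x=[3.9443] v=[-2.2297]
Step 8: x=[3.7019] v=[-2.4236]
Step 9: x=[3.4447] v=[-2.5725]
Step 10: x=[3.1773] v=[-2.6737]
Step 11: x=[2.9048] v=[-2.7252]
Step 12: x=[2.6322] v=[-2.7261]
Step 13: x=[2.3646] v=[-2.6764]
Step 14: x=[2.1069] v=[-2.5770]
Step 15: x=[1.8639] v=[-2.4297]
Step 16: x=[1.6402] v=[-2.2373]
Step 17: x=[1.4399] v=[-2.0033]
Step 18: x=[1.2667] v=[-1.7321]
Step 19: x=[1.1238] v=[-1.4288]
Step 20: x=[1.0139] v=[-1.0989]
Step 21: x=[0.9390] v=[-0.7486]
Step 22: x=[0.9006] v=[-0.3844]
Step 23: x=[0.8993] v=[-0.0131]
Step 24: x=[0.9352] v=[0.3585]
First v>=0 after going negative at step 24, time=2.4000

Answer: 2.4000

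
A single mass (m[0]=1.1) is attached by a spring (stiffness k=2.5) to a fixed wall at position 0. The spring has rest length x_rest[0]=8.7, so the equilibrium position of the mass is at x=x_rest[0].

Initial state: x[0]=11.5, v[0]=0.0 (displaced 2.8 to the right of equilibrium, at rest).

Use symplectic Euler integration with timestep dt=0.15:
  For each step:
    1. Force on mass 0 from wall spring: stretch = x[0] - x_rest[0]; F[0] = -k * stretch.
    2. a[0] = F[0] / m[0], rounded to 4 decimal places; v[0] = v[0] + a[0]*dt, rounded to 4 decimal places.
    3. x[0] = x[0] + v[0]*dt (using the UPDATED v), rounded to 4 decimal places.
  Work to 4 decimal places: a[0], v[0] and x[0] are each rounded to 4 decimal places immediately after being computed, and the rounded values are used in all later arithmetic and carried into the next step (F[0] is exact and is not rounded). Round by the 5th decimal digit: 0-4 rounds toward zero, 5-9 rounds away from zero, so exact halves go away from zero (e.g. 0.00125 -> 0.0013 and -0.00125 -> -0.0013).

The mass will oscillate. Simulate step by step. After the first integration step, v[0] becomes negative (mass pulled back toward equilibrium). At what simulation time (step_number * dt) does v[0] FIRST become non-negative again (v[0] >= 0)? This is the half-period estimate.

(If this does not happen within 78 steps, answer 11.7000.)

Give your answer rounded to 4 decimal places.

Answer: 2.1000

Derivation:
Step 0: x=[11.5000] v=[0.0000]
Step 1: x=[11.3568] v=[-0.9545]
Step 2: x=[11.0778] v=[-1.8602]
Step 3: x=[10.6772] v=[-2.6708]
Step 4: x=[10.1755] v=[-3.3448]
Step 5: x=[9.5983] v=[-3.8478]
Step 6: x=[8.9752] v=[-4.1540]
Step 7: x=[8.3380] v=[-4.2478]
Step 8: x=[7.7193] v=[-4.1244]
Step 9: x=[7.1508] v=[-3.7901]
Step 10: x=[6.6615] v=[-3.2620]
Step 11: x=[6.2764] v=[-2.5671]
Step 12: x=[6.0153] v=[-1.7409]
Step 13: x=[5.8914] v=[-0.8257]
Step 14: x=[5.9112] v=[0.1318]
First v>=0 after going negative at step 14, time=2.1000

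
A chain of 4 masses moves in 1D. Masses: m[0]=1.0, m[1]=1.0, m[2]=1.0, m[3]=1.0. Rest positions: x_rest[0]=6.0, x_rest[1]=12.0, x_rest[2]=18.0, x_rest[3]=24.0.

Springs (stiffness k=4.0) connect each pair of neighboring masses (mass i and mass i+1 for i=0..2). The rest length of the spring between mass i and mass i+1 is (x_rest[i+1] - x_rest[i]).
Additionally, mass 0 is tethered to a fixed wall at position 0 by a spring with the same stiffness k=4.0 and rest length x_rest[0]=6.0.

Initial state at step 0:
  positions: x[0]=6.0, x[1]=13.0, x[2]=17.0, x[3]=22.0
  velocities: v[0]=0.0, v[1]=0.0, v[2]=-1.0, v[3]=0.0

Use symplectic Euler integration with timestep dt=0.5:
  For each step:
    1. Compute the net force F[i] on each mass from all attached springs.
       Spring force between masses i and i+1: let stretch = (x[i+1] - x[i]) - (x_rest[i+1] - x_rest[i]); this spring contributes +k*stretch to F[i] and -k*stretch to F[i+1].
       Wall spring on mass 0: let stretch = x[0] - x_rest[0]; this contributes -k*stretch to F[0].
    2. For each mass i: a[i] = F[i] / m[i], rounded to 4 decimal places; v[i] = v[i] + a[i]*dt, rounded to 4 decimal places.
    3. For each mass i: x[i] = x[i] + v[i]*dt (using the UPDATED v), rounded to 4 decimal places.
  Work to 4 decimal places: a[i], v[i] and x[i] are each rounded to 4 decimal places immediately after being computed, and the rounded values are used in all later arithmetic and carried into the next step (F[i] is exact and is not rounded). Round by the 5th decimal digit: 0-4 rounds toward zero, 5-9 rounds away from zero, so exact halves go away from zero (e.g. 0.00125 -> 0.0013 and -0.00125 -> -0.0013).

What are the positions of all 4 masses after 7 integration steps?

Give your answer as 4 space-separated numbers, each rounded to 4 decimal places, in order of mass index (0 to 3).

Step 0: x=[6.0000 13.0000 17.0000 22.0000] v=[0.0000 0.0000 -1.0000 0.0000]
Step 1: x=[7.0000 10.0000 17.5000 23.0000] v=[2.0000 -6.0000 1.0000 2.0000]
Step 2: x=[4.0000 11.5000 16.0000 24.5000] v=[-6.0000 3.0000 -3.0000 3.0000]
Step 3: x=[4.5000 10.0000 18.5000 23.5000] v=[1.0000 -3.0000 5.0000 -2.0000]
Step 4: x=[6.0000 11.5000 17.5000 23.5000] v=[3.0000 3.0000 -2.0000 0.0000]
Step 5: x=[7.0000 13.5000 16.5000 23.5000] v=[2.0000 4.0000 -2.0000 0.0000]
Step 6: x=[7.5000 12.0000 19.5000 22.5000] v=[1.0000 -3.0000 6.0000 -2.0000]
Step 7: x=[5.0000 13.5000 18.0000 24.5000] v=[-5.0000 3.0000 -3.0000 4.0000]

Answer: 5.0000 13.5000 18.0000 24.5000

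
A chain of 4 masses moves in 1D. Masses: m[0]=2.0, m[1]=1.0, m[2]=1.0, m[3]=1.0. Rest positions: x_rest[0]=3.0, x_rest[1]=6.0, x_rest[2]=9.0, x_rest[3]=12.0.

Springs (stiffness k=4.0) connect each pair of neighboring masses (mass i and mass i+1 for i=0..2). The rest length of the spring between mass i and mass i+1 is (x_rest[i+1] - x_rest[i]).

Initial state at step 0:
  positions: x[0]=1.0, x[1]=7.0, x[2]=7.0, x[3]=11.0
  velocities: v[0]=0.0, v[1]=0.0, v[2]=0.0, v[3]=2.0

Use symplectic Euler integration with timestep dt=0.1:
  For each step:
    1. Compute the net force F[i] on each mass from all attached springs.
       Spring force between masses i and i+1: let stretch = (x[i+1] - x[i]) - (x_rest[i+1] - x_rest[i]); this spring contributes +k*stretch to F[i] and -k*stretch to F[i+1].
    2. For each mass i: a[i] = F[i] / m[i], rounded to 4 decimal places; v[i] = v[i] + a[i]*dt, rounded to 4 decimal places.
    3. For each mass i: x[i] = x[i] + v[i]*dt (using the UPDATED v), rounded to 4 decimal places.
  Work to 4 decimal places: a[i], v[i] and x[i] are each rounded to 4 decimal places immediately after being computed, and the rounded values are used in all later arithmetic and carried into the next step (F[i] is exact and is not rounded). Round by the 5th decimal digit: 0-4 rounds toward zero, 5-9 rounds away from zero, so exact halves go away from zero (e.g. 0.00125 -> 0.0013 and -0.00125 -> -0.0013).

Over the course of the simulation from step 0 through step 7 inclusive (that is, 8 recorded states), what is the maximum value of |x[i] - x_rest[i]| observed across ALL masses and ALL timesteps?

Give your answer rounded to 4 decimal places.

Answer: 2.8128

Derivation:
Step 0: x=[1.0000 7.0000 7.0000 11.0000] v=[0.0000 0.0000 0.0000 2.0000]
Step 1: x=[1.0600 6.7600 7.1600 11.1600] v=[0.6000 -2.4000 1.6000 1.6000]
Step 2: x=[1.1740 6.3080 7.4640 11.2800] v=[1.1400 -4.5200 3.0400 1.2000]
Step 3: x=[1.3307 5.6969 7.8744 11.3674] v=[1.5668 -6.1112 4.1040 0.8736]
Step 4: x=[1.5147 4.9982 8.3374 11.4350] v=[1.8400 -6.9867 4.6302 0.6764]
Step 5: x=[1.7084 4.2938 8.7908 11.4987] v=[1.9367 -7.0444 4.5336 0.6374]
Step 6: x=[1.8938 3.6658 9.1726 11.5741] v=[1.8538 -6.2798 3.8180 0.7542]
Step 7: x=[2.0546 3.1872 9.4302 11.6735] v=[1.6082 -4.7859 2.5759 0.9936]
Max displacement = 2.8128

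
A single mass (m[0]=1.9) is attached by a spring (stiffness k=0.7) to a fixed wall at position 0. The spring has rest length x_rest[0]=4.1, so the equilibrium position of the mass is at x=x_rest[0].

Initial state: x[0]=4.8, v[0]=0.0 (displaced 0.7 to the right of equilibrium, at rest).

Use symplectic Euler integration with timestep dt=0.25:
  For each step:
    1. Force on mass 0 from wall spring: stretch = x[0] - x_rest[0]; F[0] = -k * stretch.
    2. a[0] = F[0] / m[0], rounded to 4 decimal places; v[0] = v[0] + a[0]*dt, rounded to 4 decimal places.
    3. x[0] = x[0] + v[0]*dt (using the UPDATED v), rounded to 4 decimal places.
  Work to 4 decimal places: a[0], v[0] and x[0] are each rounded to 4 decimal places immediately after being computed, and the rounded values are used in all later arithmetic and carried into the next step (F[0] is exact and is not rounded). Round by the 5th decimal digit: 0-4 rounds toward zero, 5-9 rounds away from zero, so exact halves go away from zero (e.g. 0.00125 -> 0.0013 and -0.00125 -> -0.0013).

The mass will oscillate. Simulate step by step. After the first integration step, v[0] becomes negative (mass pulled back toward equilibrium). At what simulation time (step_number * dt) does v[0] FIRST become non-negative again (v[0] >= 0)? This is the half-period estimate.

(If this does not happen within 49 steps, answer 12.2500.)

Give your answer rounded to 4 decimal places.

Answer: 5.2500

Derivation:
Step 0: x=[4.8000] v=[0.0000]
Step 1: x=[4.7839] v=[-0.0645]
Step 2: x=[4.7520] v=[-0.1275]
Step 3: x=[4.7051] v=[-0.1876]
Step 4: x=[4.6443] v=[-0.2433]
Step 5: x=[4.5710] v=[-0.2934]
Step 6: x=[4.4868] v=[-0.3368]
Step 7: x=[4.3937] v=[-0.3724]
Step 8: x=[4.2938] v=[-0.3995]
Step 9: x=[4.1895] v=[-0.4174]
Step 10: x=[4.0831] v=[-0.4257]
Step 11: x=[3.9771] v=[-0.4242]
Step 12: x=[3.8739] v=[-0.4129]
Step 13: x=[3.7759] v=[-0.3921]
Step 14: x=[3.6853] v=[-0.3623]
Step 15: x=[3.6043] v=[-0.3241]
Step 16: x=[3.5347] v=[-0.2785]
Step 17: x=[3.4781] v=[-0.2264]
Step 18: x=[3.4358] v=[-0.1691]
Step 19: x=[3.4088] v=[-0.1079]
Step 20: x=[3.3978] v=[-0.0442]
Step 21: x=[3.4029] v=[0.0205]
First v>=0 after going negative at step 21, time=5.2500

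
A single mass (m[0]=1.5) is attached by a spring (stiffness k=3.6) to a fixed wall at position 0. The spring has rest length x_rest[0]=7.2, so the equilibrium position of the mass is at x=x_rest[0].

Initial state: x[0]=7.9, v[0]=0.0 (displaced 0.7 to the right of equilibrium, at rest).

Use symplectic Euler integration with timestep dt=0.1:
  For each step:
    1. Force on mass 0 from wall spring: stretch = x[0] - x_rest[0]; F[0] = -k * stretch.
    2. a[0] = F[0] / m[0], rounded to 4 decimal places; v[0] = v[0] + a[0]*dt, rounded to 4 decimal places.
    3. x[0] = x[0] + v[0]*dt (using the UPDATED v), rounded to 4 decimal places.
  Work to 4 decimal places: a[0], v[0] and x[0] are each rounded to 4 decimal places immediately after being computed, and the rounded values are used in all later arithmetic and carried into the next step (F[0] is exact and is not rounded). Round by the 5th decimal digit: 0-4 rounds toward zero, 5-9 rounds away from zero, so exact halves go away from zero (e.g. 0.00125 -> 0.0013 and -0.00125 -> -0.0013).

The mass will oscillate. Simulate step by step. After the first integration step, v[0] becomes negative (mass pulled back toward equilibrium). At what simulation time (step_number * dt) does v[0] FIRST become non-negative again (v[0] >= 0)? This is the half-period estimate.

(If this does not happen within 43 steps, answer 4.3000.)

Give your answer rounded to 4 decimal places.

Step 0: x=[7.9000] v=[0.0000]
Step 1: x=[7.8832] v=[-0.1680]
Step 2: x=[7.8500] v=[-0.3320]
Step 3: x=[7.8012] v=[-0.4880]
Step 4: x=[7.7380] v=[-0.6323]
Step 5: x=[7.6619] v=[-0.7614]
Step 6: x=[7.5747] v=[-0.8723]
Step 7: x=[7.4785] v=[-0.9622]
Step 8: x=[7.3756] v=[-1.0290]
Step 9: x=[7.2685] v=[-1.0711]
Step 10: x=[7.1598] v=[-1.0875]
Step 11: x=[7.0520] v=[-1.0779]
Step 12: x=[6.9478] v=[-1.0424]
Step 13: x=[6.8496] v=[-0.9819]
Step 14: x=[6.7598] v=[-0.8978]
Step 15: x=[6.6806] v=[-0.7922]
Step 16: x=[6.6139] v=[-0.6675]
Step 17: x=[6.5612] v=[-0.5268]
Step 18: x=[6.5239] v=[-0.3735]
Step 19: x=[6.5028] v=[-0.2112]
Step 20: x=[6.4984] v=[-0.0439]
Step 21: x=[6.5109] v=[0.1245]
First v>=0 after going negative at step 21, time=2.1000

Answer: 2.1000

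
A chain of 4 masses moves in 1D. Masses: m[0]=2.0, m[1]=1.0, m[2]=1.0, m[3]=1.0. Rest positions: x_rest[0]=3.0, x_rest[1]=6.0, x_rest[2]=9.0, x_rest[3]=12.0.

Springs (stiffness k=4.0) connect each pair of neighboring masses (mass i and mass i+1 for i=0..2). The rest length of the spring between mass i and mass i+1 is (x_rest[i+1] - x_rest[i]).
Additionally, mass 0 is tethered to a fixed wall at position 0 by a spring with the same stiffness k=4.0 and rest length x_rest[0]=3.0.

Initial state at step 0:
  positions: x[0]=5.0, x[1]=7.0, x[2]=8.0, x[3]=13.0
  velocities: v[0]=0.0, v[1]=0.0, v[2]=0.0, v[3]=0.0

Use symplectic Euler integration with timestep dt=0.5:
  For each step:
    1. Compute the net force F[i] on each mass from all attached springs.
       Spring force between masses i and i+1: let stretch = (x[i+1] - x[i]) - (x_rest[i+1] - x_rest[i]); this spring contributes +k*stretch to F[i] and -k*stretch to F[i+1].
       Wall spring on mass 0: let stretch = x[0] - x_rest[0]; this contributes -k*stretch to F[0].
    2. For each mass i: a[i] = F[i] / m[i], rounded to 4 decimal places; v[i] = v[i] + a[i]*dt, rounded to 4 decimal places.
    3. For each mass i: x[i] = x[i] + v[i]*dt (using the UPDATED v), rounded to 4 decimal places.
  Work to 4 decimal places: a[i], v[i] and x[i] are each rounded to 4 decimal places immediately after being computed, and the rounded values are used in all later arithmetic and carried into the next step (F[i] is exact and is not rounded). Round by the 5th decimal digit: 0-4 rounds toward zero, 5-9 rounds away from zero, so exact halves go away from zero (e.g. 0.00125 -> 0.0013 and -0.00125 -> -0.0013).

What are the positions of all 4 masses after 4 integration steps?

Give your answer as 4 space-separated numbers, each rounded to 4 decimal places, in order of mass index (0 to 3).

Step 0: x=[5.0000 7.0000 8.0000 13.0000] v=[0.0000 0.0000 0.0000 0.0000]
Step 1: x=[3.5000 6.0000 12.0000 11.0000] v=[-3.0000 -2.0000 8.0000 -4.0000]
Step 2: x=[1.5000 8.5000 9.0000 13.0000] v=[-4.0000 5.0000 -6.0000 4.0000]
Step 3: x=[2.2500 4.5000 9.5000 14.0000] v=[1.5000 -8.0000 1.0000 2.0000]
Step 4: x=[3.0000 3.2500 9.5000 13.5000] v=[1.5000 -2.5000 0.0000 -1.0000]

Answer: 3.0000 3.2500 9.5000 13.5000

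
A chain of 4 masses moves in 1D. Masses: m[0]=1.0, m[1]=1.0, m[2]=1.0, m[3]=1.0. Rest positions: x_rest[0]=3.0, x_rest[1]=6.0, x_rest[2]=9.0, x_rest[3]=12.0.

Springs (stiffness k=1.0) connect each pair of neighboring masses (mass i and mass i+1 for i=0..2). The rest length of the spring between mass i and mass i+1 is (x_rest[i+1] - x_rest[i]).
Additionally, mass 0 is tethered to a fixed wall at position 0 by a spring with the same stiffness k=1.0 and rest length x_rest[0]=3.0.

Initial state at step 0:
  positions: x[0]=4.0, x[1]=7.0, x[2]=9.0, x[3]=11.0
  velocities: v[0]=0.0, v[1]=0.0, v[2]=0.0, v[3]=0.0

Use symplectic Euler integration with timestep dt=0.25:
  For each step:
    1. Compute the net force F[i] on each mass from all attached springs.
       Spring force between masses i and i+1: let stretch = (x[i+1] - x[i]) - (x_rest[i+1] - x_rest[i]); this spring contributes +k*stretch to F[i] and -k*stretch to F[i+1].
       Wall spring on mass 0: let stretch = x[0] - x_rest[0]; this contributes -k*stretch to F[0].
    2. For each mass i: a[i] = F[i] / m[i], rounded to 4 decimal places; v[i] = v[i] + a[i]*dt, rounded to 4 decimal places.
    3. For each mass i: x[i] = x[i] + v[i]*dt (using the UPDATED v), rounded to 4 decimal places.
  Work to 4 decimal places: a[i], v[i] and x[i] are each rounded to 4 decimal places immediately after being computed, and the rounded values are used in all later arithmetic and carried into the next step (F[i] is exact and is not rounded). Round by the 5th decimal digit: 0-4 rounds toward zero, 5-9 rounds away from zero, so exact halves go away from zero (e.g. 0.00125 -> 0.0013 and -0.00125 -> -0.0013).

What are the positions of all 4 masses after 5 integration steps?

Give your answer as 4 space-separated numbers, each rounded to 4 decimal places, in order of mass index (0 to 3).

Step 0: x=[4.0000 7.0000 9.0000 11.0000] v=[0.0000 0.0000 0.0000 0.0000]
Step 1: x=[3.9375 6.9375 9.0000 11.0625] v=[-0.2500 -0.2500 0.0000 0.2500]
Step 2: x=[3.8164 6.8164 9.0000 11.1836] v=[-0.4844 -0.4844 0.0000 0.4844]
Step 3: x=[3.6443 6.6443 9.0000 11.3557] v=[-0.6885 -0.6885 0.0000 0.6885]
Step 4: x=[3.4319 6.4319 9.0000 11.5681] v=[-0.8496 -0.8496 0.0000 0.8496]
Step 5: x=[3.1925 6.1925 9.0000 11.8075] v=[-0.9576 -0.9576 0.0000 0.9576]

Answer: 3.1925 6.1925 9.0000 11.8075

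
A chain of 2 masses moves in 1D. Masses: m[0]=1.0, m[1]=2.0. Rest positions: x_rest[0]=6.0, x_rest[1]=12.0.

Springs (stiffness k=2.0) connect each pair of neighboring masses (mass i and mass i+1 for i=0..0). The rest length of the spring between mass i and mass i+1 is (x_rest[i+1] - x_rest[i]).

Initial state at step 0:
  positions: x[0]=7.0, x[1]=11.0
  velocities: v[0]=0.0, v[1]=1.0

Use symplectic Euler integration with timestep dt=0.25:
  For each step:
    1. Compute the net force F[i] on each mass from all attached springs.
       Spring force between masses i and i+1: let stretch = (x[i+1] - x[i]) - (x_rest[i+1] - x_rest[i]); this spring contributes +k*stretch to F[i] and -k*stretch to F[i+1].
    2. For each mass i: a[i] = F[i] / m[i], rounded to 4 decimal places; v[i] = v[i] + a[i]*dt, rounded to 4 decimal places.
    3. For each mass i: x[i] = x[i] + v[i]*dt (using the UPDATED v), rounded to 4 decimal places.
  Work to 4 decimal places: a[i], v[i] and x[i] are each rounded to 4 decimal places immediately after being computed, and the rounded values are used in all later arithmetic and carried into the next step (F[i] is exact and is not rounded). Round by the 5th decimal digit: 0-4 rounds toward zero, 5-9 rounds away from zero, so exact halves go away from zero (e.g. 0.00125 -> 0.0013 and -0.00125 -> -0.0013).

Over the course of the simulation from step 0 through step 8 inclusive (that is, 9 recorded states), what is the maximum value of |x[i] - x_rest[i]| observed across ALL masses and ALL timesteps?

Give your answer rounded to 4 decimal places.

Answer: 1.5273

Derivation:
Step 0: x=[7.0000 11.0000] v=[0.0000 1.0000]
Step 1: x=[6.7500 11.3750] v=[-1.0000 1.5000]
Step 2: x=[6.3281 11.8360] v=[-1.6875 1.8438]
Step 3: x=[5.8447 12.3277] v=[-1.9336 1.9668]
Step 4: x=[5.4217 12.7892] v=[-1.6921 1.8461]
Step 5: x=[5.1696 13.1653] v=[-1.0084 1.5042]
Step 6: x=[5.1670 13.4166] v=[-0.0106 1.0053]
Step 7: x=[5.4456 13.5273] v=[1.1142 0.4429]
Step 8: x=[5.9844 13.5079] v=[2.1551 -0.0775]
Max displacement = 1.5273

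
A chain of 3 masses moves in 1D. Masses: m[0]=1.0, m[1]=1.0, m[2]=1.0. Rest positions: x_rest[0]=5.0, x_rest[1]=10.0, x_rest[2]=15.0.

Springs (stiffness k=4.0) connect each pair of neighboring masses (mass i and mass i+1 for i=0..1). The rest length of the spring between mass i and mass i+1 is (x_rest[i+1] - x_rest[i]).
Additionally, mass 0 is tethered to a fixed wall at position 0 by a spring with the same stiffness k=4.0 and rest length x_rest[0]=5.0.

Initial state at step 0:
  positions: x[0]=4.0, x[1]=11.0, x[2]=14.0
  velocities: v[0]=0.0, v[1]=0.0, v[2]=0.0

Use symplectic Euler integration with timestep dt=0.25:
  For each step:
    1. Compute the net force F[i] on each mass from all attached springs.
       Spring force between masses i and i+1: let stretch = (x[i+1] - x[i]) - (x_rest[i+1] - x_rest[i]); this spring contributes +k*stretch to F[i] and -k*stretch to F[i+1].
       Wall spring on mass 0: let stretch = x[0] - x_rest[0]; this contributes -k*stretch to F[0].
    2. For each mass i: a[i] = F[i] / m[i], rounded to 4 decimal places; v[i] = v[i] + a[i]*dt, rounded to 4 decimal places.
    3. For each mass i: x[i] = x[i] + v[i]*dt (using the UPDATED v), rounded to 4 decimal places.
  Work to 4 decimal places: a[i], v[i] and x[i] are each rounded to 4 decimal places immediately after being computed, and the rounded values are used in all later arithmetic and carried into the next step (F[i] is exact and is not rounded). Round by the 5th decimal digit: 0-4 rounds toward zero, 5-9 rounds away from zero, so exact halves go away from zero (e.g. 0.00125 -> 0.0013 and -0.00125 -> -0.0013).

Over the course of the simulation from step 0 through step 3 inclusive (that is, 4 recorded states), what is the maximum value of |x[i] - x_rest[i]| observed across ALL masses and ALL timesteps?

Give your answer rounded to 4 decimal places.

Answer: 1.5937

Derivation:
Step 0: x=[4.0000 11.0000 14.0000] v=[0.0000 0.0000 0.0000]
Step 1: x=[4.7500 10.0000 14.5000] v=[3.0000 -4.0000 2.0000]
Step 2: x=[5.6250 8.8125 15.1250] v=[3.5000 -4.7500 2.5000]
Step 3: x=[5.8906 8.4063 15.4219] v=[1.0625 -1.6250 1.1875]
Max displacement = 1.5937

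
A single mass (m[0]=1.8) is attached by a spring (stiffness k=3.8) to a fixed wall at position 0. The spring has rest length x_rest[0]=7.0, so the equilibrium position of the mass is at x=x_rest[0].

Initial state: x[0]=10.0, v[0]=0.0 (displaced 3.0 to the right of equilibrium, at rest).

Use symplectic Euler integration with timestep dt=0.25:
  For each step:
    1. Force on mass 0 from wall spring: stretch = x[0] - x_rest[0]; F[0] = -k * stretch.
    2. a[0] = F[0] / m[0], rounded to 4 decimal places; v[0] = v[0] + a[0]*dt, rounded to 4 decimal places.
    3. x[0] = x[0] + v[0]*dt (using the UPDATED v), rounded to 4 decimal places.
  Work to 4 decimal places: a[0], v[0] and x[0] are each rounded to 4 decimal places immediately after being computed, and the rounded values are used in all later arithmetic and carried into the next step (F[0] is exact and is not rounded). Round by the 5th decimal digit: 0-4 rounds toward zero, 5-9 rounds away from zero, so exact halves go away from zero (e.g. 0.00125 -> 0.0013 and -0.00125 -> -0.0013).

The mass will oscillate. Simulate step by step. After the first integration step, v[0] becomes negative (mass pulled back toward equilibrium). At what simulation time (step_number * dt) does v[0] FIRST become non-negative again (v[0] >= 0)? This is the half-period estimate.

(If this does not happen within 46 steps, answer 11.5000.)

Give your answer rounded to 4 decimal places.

Step 0: x=[10.0000] v=[0.0000]
Step 1: x=[9.6042] v=[-1.5833]
Step 2: x=[8.8648] v=[-2.9578]
Step 3: x=[7.8793] v=[-3.9420]
Step 4: x=[6.7778] v=[-4.4061]
Step 5: x=[5.7056] v=[-4.2888]
Step 6: x=[4.8042] v=[-3.6057]
Step 7: x=[4.1925] v=[-2.4468]
Step 8: x=[3.9512] v=[-0.9651]
Step 9: x=[4.1122] v=[0.6440]
First v>=0 after going negative at step 9, time=2.2500

Answer: 2.2500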